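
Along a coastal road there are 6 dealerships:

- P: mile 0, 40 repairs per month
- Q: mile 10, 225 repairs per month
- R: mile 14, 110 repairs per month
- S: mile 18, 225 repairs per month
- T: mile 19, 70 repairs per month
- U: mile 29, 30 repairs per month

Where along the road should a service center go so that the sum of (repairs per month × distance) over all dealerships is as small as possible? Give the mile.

x = 14

For a sum of weighted absolute distances on a line, the optimum is the weighted median (not the mean). Total weight W = 700; half-weight = 350.
Sort by position and accumulate weight:
  mile 0 (P, w=40) → cum 40
  mile 10 (Q, w=225) → cum 265
  mile 14 (R, w=110) → cum 375  ≥ 350 → median here
  mile 18 (S, w=225) → cum 600
  mile 19 (T, w=70) → cum 670
  mile 29 (U, w=30) → cum 700
Optimal location: mile 14.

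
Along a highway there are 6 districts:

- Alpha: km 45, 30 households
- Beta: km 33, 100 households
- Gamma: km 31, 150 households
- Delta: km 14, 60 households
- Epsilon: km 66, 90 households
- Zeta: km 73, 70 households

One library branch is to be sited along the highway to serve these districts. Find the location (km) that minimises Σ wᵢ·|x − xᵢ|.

x = 33

For a sum of weighted absolute distances on a line, the optimum is the weighted median (not the mean). Total weight W = 500; half-weight = 250.
Sort by position and accumulate weight:
  km 14 (Delta, w=60) → cum 60
  km 31 (Gamma, w=150) → cum 210
  km 33 (Beta, w=100) → cum 310  ≥ 250 → median here
  km 45 (Alpha, w=30) → cum 340
  km 66 (Epsilon, w=90) → cum 430
  km 73 (Zeta, w=70) → cum 500
Optimal location: km 33.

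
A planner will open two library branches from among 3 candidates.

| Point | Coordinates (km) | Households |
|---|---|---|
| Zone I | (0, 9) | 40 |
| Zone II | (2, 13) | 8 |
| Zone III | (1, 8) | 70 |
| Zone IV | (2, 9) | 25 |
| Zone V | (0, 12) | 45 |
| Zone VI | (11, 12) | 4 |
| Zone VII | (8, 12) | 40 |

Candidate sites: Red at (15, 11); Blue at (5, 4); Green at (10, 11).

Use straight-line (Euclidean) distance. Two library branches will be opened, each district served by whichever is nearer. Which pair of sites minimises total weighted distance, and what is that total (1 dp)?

{Blue, Green}, total 1410.2

Evaluate every pair (each demand assigned to the nearer of the two):
  {Blue, Green}: total = 1410.2
  {Red, Blue}: total = 1624.4
  {Red, Green}: total = 1891.5
Best pair: {Blue, Green} with total 1410.2.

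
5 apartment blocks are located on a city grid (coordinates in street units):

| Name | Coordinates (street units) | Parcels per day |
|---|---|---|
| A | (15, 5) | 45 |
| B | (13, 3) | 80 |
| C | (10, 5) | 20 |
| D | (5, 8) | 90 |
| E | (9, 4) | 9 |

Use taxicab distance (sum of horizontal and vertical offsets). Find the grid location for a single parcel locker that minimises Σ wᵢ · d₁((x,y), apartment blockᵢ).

Manhattan distance separates: Σwᵢ(|x−xᵢ|+|y−yᵢ|) = Σwᵢ|x−xᵢ| + Σwᵢ|y−yᵢ|, so x and y are optimised independently as 1-D weighted medians.
Total weight W = 244; half = 122.
x-coordinate, sorted with cumulative weight:
  x=5 (D, w=90) cum 90
  x=9 (E, w=9) cum 99
  x=10 (C, w=20) cum 119
  x=13 (B, w=80) cum 199  ← median
  x=15 (A, w=45) cum 244
⇒ x* = 13
y-coordinate, sorted with cumulative weight:
  y=3 (B, w=80) cum 80
  y=4 (E, w=9) cum 89
  y=5 (A, w=45) cum 134  ← median
  y=5 (C, w=20) cum 154
  y=8 (D, w=90) cum 244
⇒ y* = 5

(13, 5)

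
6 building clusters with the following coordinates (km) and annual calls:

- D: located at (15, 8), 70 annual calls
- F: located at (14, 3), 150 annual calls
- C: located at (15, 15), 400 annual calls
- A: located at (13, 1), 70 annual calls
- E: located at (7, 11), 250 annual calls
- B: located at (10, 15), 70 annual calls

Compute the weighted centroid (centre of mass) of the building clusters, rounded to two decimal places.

The minimiser of Σwᵢ‖p−pᵢ‖² is the weighted centroid p* = (Σwᵢpᵢ)/(Σwᵢ).
Σwᵢ = 1010.
Σwᵢxᵢ = 70·15 + 150·14 + 400·15 + 70·13 + 250·7 + 70·10 = 12510.
Σwᵢyᵢ = 70·8 + 150·3 + 400·15 + 70·1 + 250·11 + 70·15 = 10880.
x* = 12510/1010 = 12.39, y* = 10880/1010 = 10.77.

(12.39, 10.77)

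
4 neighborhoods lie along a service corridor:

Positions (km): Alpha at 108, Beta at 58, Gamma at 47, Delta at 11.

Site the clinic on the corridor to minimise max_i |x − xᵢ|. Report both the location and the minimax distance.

location 59.5, max distance 48.5

The 1-center on a line is the midpoint of the two extreme points: leftmost at 11, rightmost at 108.
Optimal location = (11 + 108)/2 = 59.5; maximum distance = (108 − 11)/2 = 48.5.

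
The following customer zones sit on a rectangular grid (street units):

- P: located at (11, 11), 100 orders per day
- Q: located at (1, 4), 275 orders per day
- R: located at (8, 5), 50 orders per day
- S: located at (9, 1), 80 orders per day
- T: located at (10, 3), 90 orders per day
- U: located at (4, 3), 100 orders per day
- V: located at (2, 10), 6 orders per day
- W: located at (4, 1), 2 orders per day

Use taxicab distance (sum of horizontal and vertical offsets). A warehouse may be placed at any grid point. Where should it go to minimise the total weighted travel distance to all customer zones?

(4, 4)

Manhattan distance separates: Σwᵢ(|x−xᵢ|+|y−yᵢ|) = Σwᵢ|x−xᵢ| + Σwᵢ|y−yᵢ|, so x and y are optimised independently as 1-D weighted medians.
Total weight W = 703; half = 351.5.
x-coordinate, sorted with cumulative weight:
  x=1 (Q, w=275) cum 275
  x=2 (V, w=6) cum 281
  x=4 (U, w=100) cum 381  ← median
  x=4 (W, w=2) cum 383
  x=8 (R, w=50) cum 433
  x=9 (S, w=80) cum 513
  x=10 (T, w=90) cum 603
  x=11 (P, w=100) cum 703
⇒ x* = 4
y-coordinate, sorted with cumulative weight:
  y=1 (S, w=80) cum 80
  y=1 (W, w=2) cum 82
  y=3 (T, w=90) cum 172
  y=3 (U, w=100) cum 272
  y=4 (Q, w=275) cum 547  ← median
  y=5 (R, w=50) cum 597
  y=10 (V, w=6) cum 603
  y=11 (P, w=100) cum 703
⇒ y* = 4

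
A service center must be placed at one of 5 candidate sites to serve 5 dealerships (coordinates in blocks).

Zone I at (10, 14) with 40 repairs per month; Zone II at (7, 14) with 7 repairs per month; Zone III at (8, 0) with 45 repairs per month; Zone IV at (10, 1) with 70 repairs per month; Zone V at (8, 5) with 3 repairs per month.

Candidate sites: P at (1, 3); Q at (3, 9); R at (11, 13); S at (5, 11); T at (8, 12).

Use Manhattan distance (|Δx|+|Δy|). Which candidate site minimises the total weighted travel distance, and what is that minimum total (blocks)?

Total weighted distance at each candidate:
  P (1, 3): total = 2166
  Q (3, 9): total = 2250
  R (11, 13): total = 1778
  S (5, 11): total = 2062
  T (8, 12): total = 1652
Minimum is at T with total 1652 blocks.

T, total 1652 blocks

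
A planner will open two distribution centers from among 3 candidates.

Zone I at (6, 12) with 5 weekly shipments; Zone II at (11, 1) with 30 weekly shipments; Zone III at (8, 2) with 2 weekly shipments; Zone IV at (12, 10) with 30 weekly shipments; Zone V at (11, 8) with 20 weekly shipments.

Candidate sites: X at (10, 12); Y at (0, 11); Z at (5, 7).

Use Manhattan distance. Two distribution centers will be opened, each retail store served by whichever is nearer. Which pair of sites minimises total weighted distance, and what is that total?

Evaluate every pair (each demand assigned to the nearer of the two):
  {X, Z}: total = 616
  {X, Y}: total = 624
  {Y, Z}: total = 846
Best pair: {X, Z} with total 616.

{X, Z}, total 616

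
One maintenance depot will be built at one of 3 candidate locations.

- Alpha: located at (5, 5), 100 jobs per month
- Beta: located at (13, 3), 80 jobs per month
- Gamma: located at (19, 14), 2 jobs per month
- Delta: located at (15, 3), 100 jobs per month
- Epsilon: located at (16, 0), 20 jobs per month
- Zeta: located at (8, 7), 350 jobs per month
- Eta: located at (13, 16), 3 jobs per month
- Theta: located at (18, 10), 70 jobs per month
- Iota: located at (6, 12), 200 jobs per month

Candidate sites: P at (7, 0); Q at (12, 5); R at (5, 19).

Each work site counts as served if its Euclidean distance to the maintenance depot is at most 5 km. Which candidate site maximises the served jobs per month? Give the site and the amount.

Q, covering 530

Coverage radius r = 5 km; a point is covered iff (Δx)²+(Δy)² ≤ 5² = 25.
  P (7, 0): covers {none} → 0
  Q (12, 5): covers {Beta, Delta, Zeta} → 530
  R (5, 19): covers {none} → 0
Maximum coverage at Q: 530 jobs per month.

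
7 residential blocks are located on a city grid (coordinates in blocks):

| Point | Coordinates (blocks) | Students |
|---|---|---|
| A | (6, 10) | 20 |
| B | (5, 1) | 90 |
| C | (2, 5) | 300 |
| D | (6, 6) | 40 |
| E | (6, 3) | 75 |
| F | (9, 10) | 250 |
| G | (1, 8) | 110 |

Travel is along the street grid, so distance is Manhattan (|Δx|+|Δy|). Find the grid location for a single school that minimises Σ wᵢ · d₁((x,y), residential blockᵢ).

(5, 5)

Manhattan distance separates: Σwᵢ(|x−xᵢ|+|y−yᵢ|) = Σwᵢ|x−xᵢ| + Σwᵢ|y−yᵢ|, so x and y are optimised independently as 1-D weighted medians.
Total weight W = 885; half = 442.5.
x-coordinate, sorted with cumulative weight:
  x=1 (G, w=110) cum 110
  x=2 (C, w=300) cum 410
  x=5 (B, w=90) cum 500  ← median
  x=6 (A, w=20) cum 520
  x=6 (D, w=40) cum 560
  x=6 (E, w=75) cum 635
  x=9 (F, w=250) cum 885
⇒ x* = 5
y-coordinate, sorted with cumulative weight:
  y=1 (B, w=90) cum 90
  y=3 (E, w=75) cum 165
  y=5 (C, w=300) cum 465  ← median
  y=6 (D, w=40) cum 505
  y=8 (G, w=110) cum 615
  y=10 (A, w=20) cum 635
  y=10 (F, w=250) cum 885
⇒ y* = 5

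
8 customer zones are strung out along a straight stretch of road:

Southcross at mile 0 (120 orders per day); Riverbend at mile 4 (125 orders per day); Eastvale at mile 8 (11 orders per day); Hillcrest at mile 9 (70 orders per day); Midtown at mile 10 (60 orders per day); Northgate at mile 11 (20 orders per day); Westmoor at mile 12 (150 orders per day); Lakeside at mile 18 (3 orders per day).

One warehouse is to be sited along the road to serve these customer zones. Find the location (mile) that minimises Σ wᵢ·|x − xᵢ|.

x = 9

For a sum of weighted absolute distances on a line, the optimum is the weighted median (not the mean). Total weight W = 559; half-weight = 279.5.
Sort by position and accumulate weight:
  mile 0 (Southcross, w=120) → cum 120
  mile 4 (Riverbend, w=125) → cum 245
  mile 8 (Eastvale, w=11) → cum 256
  mile 9 (Hillcrest, w=70) → cum 326  ≥ 279.5 → median here
  mile 10 (Midtown, w=60) → cum 386
  mile 11 (Northgate, w=20) → cum 406
  mile 12 (Westmoor, w=150) → cum 556
  mile 18 (Lakeside, w=3) → cum 559
Optimal location: mile 9.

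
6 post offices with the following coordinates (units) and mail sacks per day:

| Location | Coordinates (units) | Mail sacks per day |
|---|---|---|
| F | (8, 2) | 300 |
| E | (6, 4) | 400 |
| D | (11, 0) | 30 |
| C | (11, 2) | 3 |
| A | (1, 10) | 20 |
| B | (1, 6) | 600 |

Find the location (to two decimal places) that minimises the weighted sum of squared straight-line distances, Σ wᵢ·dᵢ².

The minimiser of Σwᵢ‖p−pᵢ‖² is the weighted centroid p* = (Σwᵢpᵢ)/(Σwᵢ).
Σwᵢ = 1353.
Σwᵢxᵢ = 300·8 + 400·6 + 30·11 + 3·11 + 20·1 + 600·1 = 5783.
Σwᵢyᵢ = 300·2 + 400·4 + 30·0 + 3·2 + 20·10 + 600·6 = 6006.
x* = 5783/1353 = 4.27, y* = 6006/1353 = 4.44.

(4.27, 4.44)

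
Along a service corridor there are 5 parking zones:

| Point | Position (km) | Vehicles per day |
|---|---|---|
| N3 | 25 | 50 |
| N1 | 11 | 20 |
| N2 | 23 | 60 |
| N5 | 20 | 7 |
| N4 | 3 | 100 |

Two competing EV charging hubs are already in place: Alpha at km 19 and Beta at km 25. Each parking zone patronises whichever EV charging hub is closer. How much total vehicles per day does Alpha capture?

127

The indifferent point is the midpoint (19+25)/2 = 22; parking zones left of it (closer to Alpha at 19) go to Alpha, those right go to Beta.
  N4 at 3 (w=100) → Alpha
  N1 at 11 (w=20) → Alpha
  N5 at 20 (w=7) → Alpha
  N2 at 23 (w=60) → Beta
  N3 at 25 (w=50) → Beta
Alpha captures 127; Beta captures 110.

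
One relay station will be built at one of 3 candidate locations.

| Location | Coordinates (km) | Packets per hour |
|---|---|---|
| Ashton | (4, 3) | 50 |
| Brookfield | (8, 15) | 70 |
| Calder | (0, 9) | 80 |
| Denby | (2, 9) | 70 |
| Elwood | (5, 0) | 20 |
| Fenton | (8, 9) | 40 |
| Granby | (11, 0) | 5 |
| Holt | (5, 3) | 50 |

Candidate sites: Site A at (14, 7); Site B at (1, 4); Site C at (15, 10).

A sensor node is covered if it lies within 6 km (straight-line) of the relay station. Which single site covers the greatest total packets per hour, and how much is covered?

Site B, covering 270

Coverage radius r = 6 km; a point is covered iff (Δx)²+(Δy)² ≤ 6² = 36.
  Site A (14, 7): covers {none} → 0
  Site B (1, 4): covers {Ashton, Calder, Denby, Elwood, Holt} → 270
  Site C (15, 10): covers {none} → 0
Maximum coverage at Site B: 270 packets per hour.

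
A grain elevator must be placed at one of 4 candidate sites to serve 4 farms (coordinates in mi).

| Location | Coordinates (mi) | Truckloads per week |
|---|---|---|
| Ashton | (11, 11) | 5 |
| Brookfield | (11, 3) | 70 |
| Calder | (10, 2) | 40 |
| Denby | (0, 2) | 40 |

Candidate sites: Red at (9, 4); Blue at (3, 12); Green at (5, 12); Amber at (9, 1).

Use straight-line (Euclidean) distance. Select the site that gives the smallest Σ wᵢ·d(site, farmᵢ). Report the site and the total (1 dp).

Total weighted distance at each candidate:
  Red (9, 4): total = 651.1
  Blue (3, 12): total = 1789.1
  Green (5, 12): total = 1682.0
  Amber (9, 1): total = 667.8
Minimum is at Red with total 651.1 mi.

Red, total 651.1 mi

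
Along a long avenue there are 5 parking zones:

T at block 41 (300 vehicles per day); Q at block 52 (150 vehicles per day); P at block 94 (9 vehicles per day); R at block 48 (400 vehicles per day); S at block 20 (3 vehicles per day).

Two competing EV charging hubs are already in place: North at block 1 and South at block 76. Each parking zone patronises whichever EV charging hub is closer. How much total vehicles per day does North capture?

The indifferent point is the midpoint (1+76)/2 = 38.5; parking zones left of it (closer to North at 1) go to North, those right go to South.
  S at 20 (w=3) → North
  T at 41 (w=300) → South
  R at 48 (w=400) → South
  Q at 52 (w=150) → South
  P at 94 (w=9) → South
North captures 3; South captures 859.

3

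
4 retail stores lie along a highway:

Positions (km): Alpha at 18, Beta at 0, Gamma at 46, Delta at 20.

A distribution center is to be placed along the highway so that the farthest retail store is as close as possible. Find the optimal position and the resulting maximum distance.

The 1-center on a line is the midpoint of the two extreme points: leftmost at 0, rightmost at 46.
Optimal location = (0 + 46)/2 = 23; maximum distance = (46 − 0)/2 = 23.

location 23, max distance 23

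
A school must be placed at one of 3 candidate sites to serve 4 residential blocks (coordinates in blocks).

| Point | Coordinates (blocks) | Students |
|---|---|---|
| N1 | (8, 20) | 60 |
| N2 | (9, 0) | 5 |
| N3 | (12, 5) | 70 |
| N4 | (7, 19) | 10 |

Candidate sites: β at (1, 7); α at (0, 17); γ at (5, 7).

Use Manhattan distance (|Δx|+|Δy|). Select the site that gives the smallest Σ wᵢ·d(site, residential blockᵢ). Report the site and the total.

Total weighted distance at each candidate:
  β (1, 7): total = 2365
  α (0, 17): total = 2560
  γ (5, 7): total = 1785
Minimum is at γ with total 1785 blocks.

γ, total 1785 blocks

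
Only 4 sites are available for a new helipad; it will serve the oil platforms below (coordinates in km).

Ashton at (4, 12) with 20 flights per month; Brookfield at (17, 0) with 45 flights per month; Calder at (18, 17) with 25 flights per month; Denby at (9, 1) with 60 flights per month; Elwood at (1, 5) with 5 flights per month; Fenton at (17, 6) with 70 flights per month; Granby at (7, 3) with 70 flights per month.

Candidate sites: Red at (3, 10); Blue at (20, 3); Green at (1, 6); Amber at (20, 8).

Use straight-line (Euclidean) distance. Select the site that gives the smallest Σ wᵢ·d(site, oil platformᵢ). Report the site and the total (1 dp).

Blue, total 2885.0 km

Total weighted distance at each candidate:
  Red (3, 10): total = 3492.3
  Blue (20, 3): total = 2885.0
  Green (1, 6): total = 3569.9
  Amber (20, 8): total = 3050.7
Minimum is at Blue with total 2885.0 km.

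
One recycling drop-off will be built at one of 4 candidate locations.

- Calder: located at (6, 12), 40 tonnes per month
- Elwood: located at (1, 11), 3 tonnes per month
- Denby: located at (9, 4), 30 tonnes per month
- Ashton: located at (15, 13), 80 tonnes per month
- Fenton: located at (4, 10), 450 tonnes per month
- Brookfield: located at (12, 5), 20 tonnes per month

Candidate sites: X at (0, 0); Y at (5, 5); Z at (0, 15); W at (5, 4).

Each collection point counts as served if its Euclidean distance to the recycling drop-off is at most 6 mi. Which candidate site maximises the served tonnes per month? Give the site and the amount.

Coverage radius r = 6 mi; a point is covered iff (Δx)²+(Δy)² ≤ 6² = 36.
  X (0, 0): covers {none} → 0
  Y (5, 5): covers {Denby, Fenton} → 480
  Z (0, 15): covers {Elwood} → 3
  W (5, 4): covers {Denby} → 30
Maximum coverage at Y: 480 tonnes per month.

Y, covering 480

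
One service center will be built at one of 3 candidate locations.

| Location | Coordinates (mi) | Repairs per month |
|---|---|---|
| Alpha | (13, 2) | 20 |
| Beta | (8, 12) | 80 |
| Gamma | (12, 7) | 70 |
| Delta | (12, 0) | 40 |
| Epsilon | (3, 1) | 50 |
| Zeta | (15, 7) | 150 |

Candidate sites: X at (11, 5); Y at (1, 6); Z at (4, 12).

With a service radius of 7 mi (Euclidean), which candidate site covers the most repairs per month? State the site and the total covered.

Coverage radius r = 7 mi; a point is covered iff (Δx)²+(Δy)² ≤ 7² = 49.
  X (11, 5): covers {Alpha, Gamma, Delta, Zeta} → 280
  Y (1, 6): covers {Epsilon} → 50
  Z (4, 12): covers {Beta} → 80
Maximum coverage at X: 280 repairs per month.

X, covering 280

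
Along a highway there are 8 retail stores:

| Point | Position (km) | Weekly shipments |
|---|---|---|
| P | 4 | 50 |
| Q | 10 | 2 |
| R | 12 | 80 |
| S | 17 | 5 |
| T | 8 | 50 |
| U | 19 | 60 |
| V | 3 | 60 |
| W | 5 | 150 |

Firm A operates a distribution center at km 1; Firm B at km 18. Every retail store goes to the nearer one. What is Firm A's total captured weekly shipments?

310

The indifferent point is the midpoint (1+18)/2 = 9.5; retail stores left of it (closer to Firm A at 1) go to Firm A, those right go to Firm B.
  V at 3 (w=60) → Firm A
  P at 4 (w=50) → Firm A
  W at 5 (w=150) → Firm A
  T at 8 (w=50) → Firm A
  Q at 10 (w=2) → Firm B
  R at 12 (w=80) → Firm B
  S at 17 (w=5) → Firm B
  U at 19 (w=60) → Firm B
Firm A captures 310; Firm B captures 147.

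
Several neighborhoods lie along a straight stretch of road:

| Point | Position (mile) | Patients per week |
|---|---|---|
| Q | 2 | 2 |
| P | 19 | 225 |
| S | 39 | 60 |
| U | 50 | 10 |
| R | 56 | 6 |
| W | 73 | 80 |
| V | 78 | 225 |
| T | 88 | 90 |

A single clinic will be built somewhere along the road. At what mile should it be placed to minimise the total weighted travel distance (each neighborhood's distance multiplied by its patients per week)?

For a sum of weighted absolute distances on a line, the optimum is the weighted median (not the mean). Total weight W = 698; half-weight = 349.
Sort by position and accumulate weight:
  mile 2 (Q, w=2) → cum 2
  mile 19 (P, w=225) → cum 227
  mile 39 (S, w=60) → cum 287
  mile 50 (U, w=10) → cum 297
  mile 56 (R, w=6) → cum 303
  mile 73 (W, w=80) → cum 383  ≥ 349 → median here
  mile 78 (V, w=225) → cum 608
  mile 88 (T, w=90) → cum 698
Optimal location: mile 73.

x = 73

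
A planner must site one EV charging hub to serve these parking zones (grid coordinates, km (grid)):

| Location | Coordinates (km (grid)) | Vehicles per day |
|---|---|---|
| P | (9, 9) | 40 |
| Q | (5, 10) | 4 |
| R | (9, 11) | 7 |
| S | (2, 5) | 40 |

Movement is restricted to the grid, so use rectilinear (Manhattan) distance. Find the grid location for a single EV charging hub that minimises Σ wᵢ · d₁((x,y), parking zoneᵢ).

(9, 9)

Manhattan distance separates: Σwᵢ(|x−xᵢ|+|y−yᵢ|) = Σwᵢ|x−xᵢ| + Σwᵢ|y−yᵢ|, so x and y are optimised independently as 1-D weighted medians.
Total weight W = 91; half = 45.5.
x-coordinate, sorted with cumulative weight:
  x=2 (S, w=40) cum 40
  x=5 (Q, w=4) cum 44
  x=9 (P, w=40) cum 84  ← median
  x=9 (R, w=7) cum 91
⇒ x* = 9
y-coordinate, sorted with cumulative weight:
  y=5 (S, w=40) cum 40
  y=9 (P, w=40) cum 80  ← median
  y=10 (Q, w=4) cum 84
  y=11 (R, w=7) cum 91
⇒ y* = 9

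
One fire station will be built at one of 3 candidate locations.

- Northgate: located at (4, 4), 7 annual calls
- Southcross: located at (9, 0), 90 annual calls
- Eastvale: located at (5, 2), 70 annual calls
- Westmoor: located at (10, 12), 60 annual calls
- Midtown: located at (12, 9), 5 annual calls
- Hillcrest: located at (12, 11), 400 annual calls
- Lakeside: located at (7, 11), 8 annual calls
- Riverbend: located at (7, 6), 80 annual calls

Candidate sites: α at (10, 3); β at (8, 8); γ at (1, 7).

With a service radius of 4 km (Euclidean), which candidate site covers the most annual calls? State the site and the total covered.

α, covering 90

Coverage radius r = 4 km; a point is covered iff (Δx)²+(Δy)² ≤ 4² = 16.
  α (10, 3): covers {Southcross} → 90
  β (8, 8): covers {Lakeside, Riverbend} → 88
  γ (1, 7): covers {none} → 0
Maximum coverage at α: 90 annual calls.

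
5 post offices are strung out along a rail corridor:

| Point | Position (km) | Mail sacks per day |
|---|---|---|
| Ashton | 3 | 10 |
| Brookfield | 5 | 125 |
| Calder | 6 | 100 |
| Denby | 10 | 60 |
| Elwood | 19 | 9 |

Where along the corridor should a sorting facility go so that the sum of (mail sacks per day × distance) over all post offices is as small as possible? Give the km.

For a sum of weighted absolute distances on a line, the optimum is the weighted median (not the mean). Total weight W = 304; half-weight = 152.
Sort by position and accumulate weight:
  km 3 (Ashton, w=10) → cum 10
  km 5 (Brookfield, w=125) → cum 135
  km 6 (Calder, w=100) → cum 235  ≥ 152 → median here
  km 10 (Denby, w=60) → cum 295
  km 19 (Elwood, w=9) → cum 304
Optimal location: km 6.

x = 6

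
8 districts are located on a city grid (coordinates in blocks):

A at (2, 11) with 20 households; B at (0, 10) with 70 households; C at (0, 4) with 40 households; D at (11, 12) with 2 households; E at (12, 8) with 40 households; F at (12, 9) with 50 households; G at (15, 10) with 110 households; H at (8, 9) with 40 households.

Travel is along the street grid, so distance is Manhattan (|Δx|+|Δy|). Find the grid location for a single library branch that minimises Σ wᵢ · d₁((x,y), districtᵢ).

Manhattan distance separates: Σwᵢ(|x−xᵢ|+|y−yᵢ|) = Σwᵢ|x−xᵢ| + Σwᵢ|y−yᵢ|, so x and y are optimised independently as 1-D weighted medians.
Total weight W = 372; half = 186.
x-coordinate, sorted with cumulative weight:
  x=0 (B, w=70) cum 70
  x=0 (C, w=40) cum 110
  x=2 (A, w=20) cum 130
  x=8 (H, w=40) cum 170
  x=11 (D, w=2) cum 172
  x=12 (E, w=40) cum 212  ← median
  x=12 (F, w=50) cum 262
  x=15 (G, w=110) cum 372
⇒ x* = 12
y-coordinate, sorted with cumulative weight:
  y=4 (C, w=40) cum 40
  y=8 (E, w=40) cum 80
  y=9 (F, w=50) cum 130
  y=9 (H, w=40) cum 170
  y=10 (B, w=70) cum 240  ← median
  y=10 (G, w=110) cum 350
  y=11 (A, w=20) cum 370
  y=12 (D, w=2) cum 372
⇒ y* = 10

(12, 10)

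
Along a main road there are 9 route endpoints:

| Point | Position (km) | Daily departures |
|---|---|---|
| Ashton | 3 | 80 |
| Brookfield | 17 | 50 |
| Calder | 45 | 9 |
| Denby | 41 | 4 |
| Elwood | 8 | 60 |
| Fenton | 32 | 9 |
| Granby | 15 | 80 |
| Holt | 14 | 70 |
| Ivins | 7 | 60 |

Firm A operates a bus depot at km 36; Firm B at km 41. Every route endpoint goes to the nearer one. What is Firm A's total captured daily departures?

409

The indifferent point is the midpoint (36+41)/2 = 38.5; route endpoints left of it (closer to Firm A at 36) go to Firm A, those right go to Firm B.
  Ashton at 3 (w=80) → Firm A
  Ivins at 7 (w=60) → Firm A
  Elwood at 8 (w=60) → Firm A
  Holt at 14 (w=70) → Firm A
  Granby at 15 (w=80) → Firm A
  Brookfield at 17 (w=50) → Firm A
  Fenton at 32 (w=9) → Firm A
  Denby at 41 (w=4) → Firm B
  Calder at 45 (w=9) → Firm B
Firm A captures 409; Firm B captures 13.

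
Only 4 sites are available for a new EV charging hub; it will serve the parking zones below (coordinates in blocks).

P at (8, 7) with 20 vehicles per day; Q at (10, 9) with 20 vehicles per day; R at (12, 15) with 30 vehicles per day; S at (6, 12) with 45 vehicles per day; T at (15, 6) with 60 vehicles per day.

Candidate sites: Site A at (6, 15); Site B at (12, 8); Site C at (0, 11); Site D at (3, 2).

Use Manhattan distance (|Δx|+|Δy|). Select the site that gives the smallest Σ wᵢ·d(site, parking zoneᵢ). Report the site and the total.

Total weighted distance at each candidate:
  Site A (6, 15): total = 1795
  Site B (12, 8): total = 1120
  Site C (0, 11): total = 2475
  Site D (3, 2): total = 2685
Minimum is at Site B with total 1120 blocks.

Site B, total 1120 blocks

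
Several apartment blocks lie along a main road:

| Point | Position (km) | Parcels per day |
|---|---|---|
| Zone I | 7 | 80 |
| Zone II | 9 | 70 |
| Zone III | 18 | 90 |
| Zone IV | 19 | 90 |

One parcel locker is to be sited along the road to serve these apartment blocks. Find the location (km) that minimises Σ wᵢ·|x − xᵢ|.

x = 18

For a sum of weighted absolute distances on a line, the optimum is the weighted median (not the mean). Total weight W = 330; half-weight = 165.
Sort by position and accumulate weight:
  km 7 (Zone I, w=80) → cum 80
  km 9 (Zone II, w=70) → cum 150
  km 18 (Zone III, w=90) → cum 240  ≥ 165 → median here
  km 19 (Zone IV, w=90) → cum 330
Optimal location: km 18.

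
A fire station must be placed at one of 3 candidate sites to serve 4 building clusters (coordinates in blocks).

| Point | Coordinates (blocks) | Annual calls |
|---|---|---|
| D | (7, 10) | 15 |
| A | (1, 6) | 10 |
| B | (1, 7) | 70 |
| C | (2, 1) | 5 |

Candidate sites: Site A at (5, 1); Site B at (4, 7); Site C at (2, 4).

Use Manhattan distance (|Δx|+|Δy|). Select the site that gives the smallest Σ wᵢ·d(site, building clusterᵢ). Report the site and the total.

Total weighted distance at each candidate:
  Site A (5, 1): total = 970
  Site B (4, 7): total = 380
  Site C (2, 4): total = 490
Minimum is at Site B with total 380 blocks.

Site B, total 380 blocks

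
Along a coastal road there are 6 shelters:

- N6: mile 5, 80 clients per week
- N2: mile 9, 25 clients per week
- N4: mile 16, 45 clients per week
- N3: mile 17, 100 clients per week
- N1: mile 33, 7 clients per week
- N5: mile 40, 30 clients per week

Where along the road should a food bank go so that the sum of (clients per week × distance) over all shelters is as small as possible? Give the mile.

For a sum of weighted absolute distances on a line, the optimum is the weighted median (not the mean). Total weight W = 287; half-weight = 143.5.
Sort by position and accumulate weight:
  mile 5 (N6, w=80) → cum 80
  mile 9 (N2, w=25) → cum 105
  mile 16 (N4, w=45) → cum 150  ≥ 143.5 → median here
  mile 17 (N3, w=100) → cum 250
  mile 33 (N1, w=7) → cum 257
  mile 40 (N5, w=30) → cum 287
Optimal location: mile 16.

x = 16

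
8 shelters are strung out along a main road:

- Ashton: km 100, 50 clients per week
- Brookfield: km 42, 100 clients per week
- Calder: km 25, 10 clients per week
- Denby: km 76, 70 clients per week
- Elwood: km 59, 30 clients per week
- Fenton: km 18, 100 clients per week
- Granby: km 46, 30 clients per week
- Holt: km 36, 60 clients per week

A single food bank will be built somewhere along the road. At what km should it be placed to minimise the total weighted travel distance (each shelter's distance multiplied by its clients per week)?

For a sum of weighted absolute distances on a line, the optimum is the weighted median (not the mean). Total weight W = 450; half-weight = 225.
Sort by position and accumulate weight:
  km 18 (Fenton, w=100) → cum 100
  km 25 (Calder, w=10) → cum 110
  km 36 (Holt, w=60) → cum 170
  km 42 (Brookfield, w=100) → cum 270  ≥ 225 → median here
  km 46 (Granby, w=30) → cum 300
  km 59 (Elwood, w=30) → cum 330
  km 76 (Denby, w=70) → cum 400
  km 100 (Ashton, w=50) → cum 450
Optimal location: km 42.

x = 42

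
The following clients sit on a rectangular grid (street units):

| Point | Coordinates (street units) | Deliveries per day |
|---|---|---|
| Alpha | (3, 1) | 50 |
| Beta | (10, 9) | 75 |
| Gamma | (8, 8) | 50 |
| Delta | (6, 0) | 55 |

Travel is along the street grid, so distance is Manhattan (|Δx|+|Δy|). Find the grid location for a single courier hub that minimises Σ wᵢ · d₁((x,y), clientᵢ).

(8, 8)

Manhattan distance separates: Σwᵢ(|x−xᵢ|+|y−yᵢ|) = Σwᵢ|x−xᵢ| + Σwᵢ|y−yᵢ|, so x and y are optimised independently as 1-D weighted medians.
Total weight W = 230; half = 115.
x-coordinate, sorted with cumulative weight:
  x=3 (Alpha, w=50) cum 50
  x=6 (Delta, w=55) cum 105
  x=8 (Gamma, w=50) cum 155  ← median
  x=10 (Beta, w=75) cum 230
⇒ x* = 8
y-coordinate, sorted with cumulative weight:
  y=0 (Delta, w=55) cum 55
  y=1 (Alpha, w=50) cum 105
  y=8 (Gamma, w=50) cum 155  ← median
  y=9 (Beta, w=75) cum 230
⇒ y* = 8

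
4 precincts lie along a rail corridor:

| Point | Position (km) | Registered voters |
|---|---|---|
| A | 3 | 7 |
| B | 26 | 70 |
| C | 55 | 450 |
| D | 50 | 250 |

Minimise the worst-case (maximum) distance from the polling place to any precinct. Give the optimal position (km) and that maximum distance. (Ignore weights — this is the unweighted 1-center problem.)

location 29, max distance 26

The 1-center on a line is the midpoint of the two extreme points: leftmost at 3, rightmost at 55.
Optimal location = (3 + 55)/2 = 29; maximum distance = (55 − 3)/2 = 26.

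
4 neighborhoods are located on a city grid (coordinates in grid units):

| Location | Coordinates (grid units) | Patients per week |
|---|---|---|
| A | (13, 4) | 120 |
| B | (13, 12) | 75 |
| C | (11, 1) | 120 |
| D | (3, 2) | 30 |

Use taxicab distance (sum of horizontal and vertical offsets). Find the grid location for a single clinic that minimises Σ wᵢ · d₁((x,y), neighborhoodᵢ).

(13, 4)

Manhattan distance separates: Σwᵢ(|x−xᵢ|+|y−yᵢ|) = Σwᵢ|x−xᵢ| + Σwᵢ|y−yᵢ|, so x and y are optimised independently as 1-D weighted medians.
Total weight W = 345; half = 172.5.
x-coordinate, sorted with cumulative weight:
  x=3 (D, w=30) cum 30
  x=11 (C, w=120) cum 150
  x=13 (A, w=120) cum 270  ← median
  x=13 (B, w=75) cum 345
⇒ x* = 13
y-coordinate, sorted with cumulative weight:
  y=1 (C, w=120) cum 120
  y=2 (D, w=30) cum 150
  y=4 (A, w=120) cum 270  ← median
  y=12 (B, w=75) cum 345
⇒ y* = 4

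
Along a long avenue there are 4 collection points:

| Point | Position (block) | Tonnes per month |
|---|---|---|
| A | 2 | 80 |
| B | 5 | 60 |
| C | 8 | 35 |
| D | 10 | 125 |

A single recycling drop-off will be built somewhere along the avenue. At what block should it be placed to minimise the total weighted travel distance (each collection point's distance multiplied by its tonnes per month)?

For a sum of weighted absolute distances on a line, the optimum is the weighted median (not the mean). Total weight W = 300; half-weight = 150.
Sort by position and accumulate weight:
  block 2 (A, w=80) → cum 80
  block 5 (B, w=60) → cum 140
  block 8 (C, w=35) → cum 175  ≥ 150 → median here
  block 10 (D, w=125) → cum 300
Optimal location: block 8.

x = 8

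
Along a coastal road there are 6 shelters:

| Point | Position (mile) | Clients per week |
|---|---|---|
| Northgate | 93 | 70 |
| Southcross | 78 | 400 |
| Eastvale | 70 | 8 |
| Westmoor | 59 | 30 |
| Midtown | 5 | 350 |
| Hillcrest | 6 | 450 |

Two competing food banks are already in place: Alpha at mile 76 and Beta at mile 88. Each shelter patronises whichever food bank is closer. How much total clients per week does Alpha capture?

The indifferent point is the midpoint (76+88)/2 = 82; shelters left of it (closer to Alpha at 76) go to Alpha, those right go to Beta.
  Midtown at 5 (w=350) → Alpha
  Hillcrest at 6 (w=450) → Alpha
  Westmoor at 59 (w=30) → Alpha
  Eastvale at 70 (w=8) → Alpha
  Southcross at 78 (w=400) → Alpha
  Northgate at 93 (w=70) → Beta
Alpha captures 1238; Beta captures 70.

1238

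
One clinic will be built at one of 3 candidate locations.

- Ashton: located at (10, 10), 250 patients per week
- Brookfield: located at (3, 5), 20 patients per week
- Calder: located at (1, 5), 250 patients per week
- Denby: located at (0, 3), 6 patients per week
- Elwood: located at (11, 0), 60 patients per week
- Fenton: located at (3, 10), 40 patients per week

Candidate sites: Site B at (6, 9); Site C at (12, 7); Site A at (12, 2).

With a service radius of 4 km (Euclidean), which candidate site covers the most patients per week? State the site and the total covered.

Site C, covering 250

Coverage radius r = 4 km; a point is covered iff (Δx)²+(Δy)² ≤ 4² = 16.
  Site B (6, 9): covers {Fenton} → 40
  Site C (12, 7): covers {Ashton} → 250
  Site A (12, 2): covers {Elwood} → 60
Maximum coverage at Site C: 250 patients per week.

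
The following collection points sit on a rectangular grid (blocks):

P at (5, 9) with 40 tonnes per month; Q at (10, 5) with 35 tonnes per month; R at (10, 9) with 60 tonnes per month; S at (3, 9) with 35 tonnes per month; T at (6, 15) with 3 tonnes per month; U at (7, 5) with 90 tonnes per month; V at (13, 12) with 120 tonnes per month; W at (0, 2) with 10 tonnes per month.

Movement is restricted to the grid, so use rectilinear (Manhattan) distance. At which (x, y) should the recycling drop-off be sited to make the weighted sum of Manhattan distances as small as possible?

Manhattan distance separates: Σwᵢ(|x−xᵢ|+|y−yᵢ|) = Σwᵢ|x−xᵢ| + Σwᵢ|y−yᵢ|, so x and y are optimised independently as 1-D weighted medians.
Total weight W = 393; half = 196.5.
x-coordinate, sorted with cumulative weight:
  x=0 (W, w=10) cum 10
  x=3 (S, w=35) cum 45
  x=5 (P, w=40) cum 85
  x=6 (T, w=3) cum 88
  x=7 (U, w=90) cum 178
  x=10 (Q, w=35) cum 213  ← median
  x=10 (R, w=60) cum 273
  x=13 (V, w=120) cum 393
⇒ x* = 10
y-coordinate, sorted with cumulative weight:
  y=2 (W, w=10) cum 10
  y=5 (Q, w=35) cum 45
  y=5 (U, w=90) cum 135
  y=9 (P, w=40) cum 175
  y=9 (R, w=60) cum 235  ← median
  y=9 (S, w=35) cum 270
  y=12 (V, w=120) cum 390
  y=15 (T, w=3) cum 393
⇒ y* = 9

(10, 9)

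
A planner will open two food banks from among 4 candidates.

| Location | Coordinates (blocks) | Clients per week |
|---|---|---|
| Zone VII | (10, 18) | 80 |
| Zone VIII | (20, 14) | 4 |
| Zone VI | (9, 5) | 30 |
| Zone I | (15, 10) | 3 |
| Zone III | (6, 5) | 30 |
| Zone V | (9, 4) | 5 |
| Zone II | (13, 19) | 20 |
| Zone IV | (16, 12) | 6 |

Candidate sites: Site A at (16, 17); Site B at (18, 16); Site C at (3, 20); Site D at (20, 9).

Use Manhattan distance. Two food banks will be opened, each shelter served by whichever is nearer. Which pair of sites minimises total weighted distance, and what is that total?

{Site A, Site D}, total 1798

Evaluate every pair (each demand assigned to the nearer of the two):
  {Site A, Site D}: total = 1798
  {Site A, Site C}: total = 1952
  {Site A, Site B}: total = 2060
  {Site C, Site D}: total = 2090
  {Site B, Site D}: total = 2100
  {Site B, Site C}: total = 2204
Best pair: {Site A, Site D} with total 1798.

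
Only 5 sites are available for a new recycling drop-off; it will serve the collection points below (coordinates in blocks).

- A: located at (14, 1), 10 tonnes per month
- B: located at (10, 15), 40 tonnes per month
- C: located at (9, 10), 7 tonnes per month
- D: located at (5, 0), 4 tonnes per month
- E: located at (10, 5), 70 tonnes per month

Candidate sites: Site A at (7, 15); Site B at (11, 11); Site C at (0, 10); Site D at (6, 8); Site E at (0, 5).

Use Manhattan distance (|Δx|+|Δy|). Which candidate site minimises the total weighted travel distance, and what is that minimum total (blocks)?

Site B, total 909 blocks

Total weighted distance at each candidate:
  Site A (7, 15): total = 1357
  Site B (11, 11): total = 909
  Site C (0, 10): total = 2003
  Site D (6, 8): total = 1151
  Site E (0, 5): total = 1818
Minimum is at Site B with total 909 blocks.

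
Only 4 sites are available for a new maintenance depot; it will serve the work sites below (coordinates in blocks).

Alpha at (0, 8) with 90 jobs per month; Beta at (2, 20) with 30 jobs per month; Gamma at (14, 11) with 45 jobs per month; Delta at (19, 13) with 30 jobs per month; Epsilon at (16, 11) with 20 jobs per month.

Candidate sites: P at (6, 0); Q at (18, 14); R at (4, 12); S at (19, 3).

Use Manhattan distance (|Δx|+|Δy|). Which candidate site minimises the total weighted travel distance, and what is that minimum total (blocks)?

Total weighted distance at each candidate:
  P (6, 0): total = 4035
  Q (18, 14): total = 3295
  R (4, 12): total = 2255
  S (19, 3): total = 4285
Minimum is at R with total 2255 blocks.

R, total 2255 blocks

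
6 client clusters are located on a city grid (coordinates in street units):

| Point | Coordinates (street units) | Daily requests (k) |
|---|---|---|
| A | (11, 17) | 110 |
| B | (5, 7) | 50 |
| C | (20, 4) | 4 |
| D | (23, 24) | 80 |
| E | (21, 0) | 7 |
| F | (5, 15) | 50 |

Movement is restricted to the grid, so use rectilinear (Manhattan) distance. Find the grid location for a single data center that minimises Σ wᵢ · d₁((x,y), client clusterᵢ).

(11, 17)

Manhattan distance separates: Σwᵢ(|x−xᵢ|+|y−yᵢ|) = Σwᵢ|x−xᵢ| + Σwᵢ|y−yᵢ|, so x and y are optimised independently as 1-D weighted medians.
Total weight W = 301; half = 150.5.
x-coordinate, sorted with cumulative weight:
  x=5 (B, w=50) cum 50
  x=5 (F, w=50) cum 100
  x=11 (A, w=110) cum 210  ← median
  x=20 (C, w=4) cum 214
  x=21 (E, w=7) cum 221
  x=23 (D, w=80) cum 301
⇒ x* = 11
y-coordinate, sorted with cumulative weight:
  y=0 (E, w=7) cum 7
  y=4 (C, w=4) cum 11
  y=7 (B, w=50) cum 61
  y=15 (F, w=50) cum 111
  y=17 (A, w=110) cum 221  ← median
  y=24 (D, w=80) cum 301
⇒ y* = 17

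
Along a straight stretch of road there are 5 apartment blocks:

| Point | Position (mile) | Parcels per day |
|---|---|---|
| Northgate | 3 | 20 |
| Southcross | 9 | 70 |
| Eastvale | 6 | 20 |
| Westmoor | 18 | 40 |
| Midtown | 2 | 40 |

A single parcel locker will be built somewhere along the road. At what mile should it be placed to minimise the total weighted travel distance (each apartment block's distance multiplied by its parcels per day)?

x = 9

For a sum of weighted absolute distances on a line, the optimum is the weighted median (not the mean). Total weight W = 190; half-weight = 95.
Sort by position and accumulate weight:
  mile 2 (Midtown, w=40) → cum 40
  mile 3 (Northgate, w=20) → cum 60
  mile 6 (Eastvale, w=20) → cum 80
  mile 9 (Southcross, w=70) → cum 150  ≥ 95 → median here
  mile 18 (Westmoor, w=40) → cum 190
Optimal location: mile 9.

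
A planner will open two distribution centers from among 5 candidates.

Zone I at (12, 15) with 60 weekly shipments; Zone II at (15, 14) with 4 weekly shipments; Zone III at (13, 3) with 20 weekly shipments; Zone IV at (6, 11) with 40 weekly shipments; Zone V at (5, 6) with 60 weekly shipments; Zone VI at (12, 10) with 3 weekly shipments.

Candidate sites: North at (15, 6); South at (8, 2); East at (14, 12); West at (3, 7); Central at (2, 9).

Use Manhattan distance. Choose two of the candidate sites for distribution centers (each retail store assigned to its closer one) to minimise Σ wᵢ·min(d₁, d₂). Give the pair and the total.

{East, West}, total 984

Evaluate every pair (each demand assigned to the nearer of the two):
  {East, West}: total = 984
  {East, Central}: total = 1124
  {South, East}: total = 1224
  {North, West}: total = 1333
  {North, East}: total = 1384
  {North, Central}: total = 1473
  {South, West}: total = 1712
  {North, South}: total = 1733
  {West, Central}: total = 1765
  {South, Central}: total = 1785
Best pair: {East, West} with total 984.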